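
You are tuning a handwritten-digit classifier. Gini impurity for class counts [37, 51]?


Probabilities: [37/88, 51/88] ≈ [0.4205, 0.5795]
Σpᵢ² = (1369 + 2601)/88² = 3970/7744
Gini = 1 - Σpᵢ² = 1 - 3970/7744 = 0.4873

0.4873


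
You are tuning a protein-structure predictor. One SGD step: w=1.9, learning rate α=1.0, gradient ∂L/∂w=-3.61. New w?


w_new = w - α·∇
= 1.9 - 1.0·-3.61
= 1.9 + 3.61
= 5.51

5.51


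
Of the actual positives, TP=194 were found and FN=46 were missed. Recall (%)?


Recall = TP/(TP+FN)
= 194/(194+46)
= 194/240 = 80.83%

80.83%


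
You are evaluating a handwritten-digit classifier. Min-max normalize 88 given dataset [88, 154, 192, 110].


min=88, max=192
(88-88)/(192-88) = 0/104 = 0.0

0.0


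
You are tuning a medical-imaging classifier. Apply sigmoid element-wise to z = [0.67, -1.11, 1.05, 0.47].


σ(0.67) = 1/(1+e^-0.67) = 0.6615
σ(-1.11) = 1/(1+e^1.11) = 0.2479
σ(1.05) = 1/(1+e^-1.05) = 0.7408
σ(0.47) = 1/(1+e^-0.47) = 0.6154
result = [0.6615, 0.2479, 0.7408, 0.6154]

[0.6615, 0.2479, 0.7408, 0.6154]


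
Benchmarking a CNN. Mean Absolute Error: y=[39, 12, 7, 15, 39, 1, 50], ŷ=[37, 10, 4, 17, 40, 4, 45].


Absolute errors: |39-37|=2, |12-10|=2, |7-4|=3, |15-17|=2, |39-40|=1, |1-4|=3, |50-45|=5
Sum = 18
MAE = 18/7 = 18/7

18/7


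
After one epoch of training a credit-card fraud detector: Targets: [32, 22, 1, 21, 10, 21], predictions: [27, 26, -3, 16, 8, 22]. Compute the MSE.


Squared errors: (32-27)²=25, (22-26)²=16, (1+ 3)²=16, (21-16)²=25, (10-8)²=4, (21-22)²=1
Sum = 87
MSE = 87/6 = 29/2

29/2


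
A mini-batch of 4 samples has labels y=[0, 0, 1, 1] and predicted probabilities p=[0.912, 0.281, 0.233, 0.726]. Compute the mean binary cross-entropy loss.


L[0] = -ln(1-0.912) = -ln(0.088) = 2.4304
L[1] = -ln(1-0.281) = -ln(0.719) = 0.3299
L[2] = -ln(0.233) = 1.4567
L[3] = -ln(0.726) = 0.3202
mean = (2.4304 + 0.3299 + 1.4567 + 0.3202)/4 = 1.1343

1.1343


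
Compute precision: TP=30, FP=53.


Precision = TP/(TP+FP)
= 30/(30+53)
= 30/83 = 36.14%

36.14%


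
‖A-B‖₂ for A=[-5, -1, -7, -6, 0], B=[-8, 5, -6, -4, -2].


d = √((-5+ 8)² + (-1-5)² + (-7+ 6)² + (-6+ 4)² + (0+ 2)²)
  = √(9 + 36 + 1 + 4 + 4)
  = √54 = 7.3485

7.3485


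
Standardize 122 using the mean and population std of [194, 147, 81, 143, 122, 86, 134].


μ = 129.5714, σ = 35.7965
z = (122 - 129.5714)/35.7965 = -0.2115

-0.2115


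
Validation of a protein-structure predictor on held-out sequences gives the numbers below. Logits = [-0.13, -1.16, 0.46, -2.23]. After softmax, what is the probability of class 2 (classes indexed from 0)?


Exponentials: e^-0.13=0.8781, e^-1.16=0.3135, e^0.46=1.5841, e^-2.23=0.1075
Sum = 2.8832
Softmax = [0.3046, 0.1087, 0.5494, 0.0373]
p[2] = 1.5841/2.8832 = 0.5494

0.5494


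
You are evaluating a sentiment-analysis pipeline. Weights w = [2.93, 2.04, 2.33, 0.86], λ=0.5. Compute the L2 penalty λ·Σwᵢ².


‖w‖₂² = (2.93)² + (2.04)² + (2.33)² + (0.86)²
     = 8.5849 + 4.1616 + 5.4289 + 0.7396
     = 18.915
λ·‖w‖₂² = 0.5·18.915 = 9.4575

9.4575


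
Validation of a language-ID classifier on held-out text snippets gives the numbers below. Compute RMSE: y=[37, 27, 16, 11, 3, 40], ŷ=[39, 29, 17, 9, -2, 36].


MSE = 54/6 = 9
RMSE = √(54/6) = 3.0

3.0


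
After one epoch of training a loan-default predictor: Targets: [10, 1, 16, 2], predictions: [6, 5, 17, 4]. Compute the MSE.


Squared errors: (10-6)²=16, (1-5)²=16, (16-17)²=1, (2-4)²=4
Sum = 37
MSE = 37/4 = 37/4

37/4


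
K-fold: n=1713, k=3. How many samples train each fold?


Fold size = 1713/3 = 571
Training per fold = 1713 - 571 = 1142

1142


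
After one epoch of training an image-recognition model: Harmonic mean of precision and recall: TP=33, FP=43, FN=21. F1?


Precision = 33/76 = 0.4342
Recall = 33/54 = 0.6111
F1 = 2·P·R/(P+R) = 2·TP/(2·TP+FP+FN) = 66/(66+43+21) = 66/130 = 0.5077

0.5077


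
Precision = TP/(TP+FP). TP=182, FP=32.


Precision = TP/(TP+FP)
= 182/(182+32)
= 182/214 = 85.05%

85.05%


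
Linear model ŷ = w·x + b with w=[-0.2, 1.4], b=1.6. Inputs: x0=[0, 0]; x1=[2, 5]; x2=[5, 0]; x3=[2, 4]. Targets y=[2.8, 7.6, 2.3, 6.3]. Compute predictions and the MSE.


ŷ0 = (-0.2)·(0) + (1.4)·(0) + 1.6 = 1.6
ŷ1 = (-0.2)·(2) + (1.4)·(5) + 1.6 = 8.2
ŷ2 = (-0.2)·(5) + (1.4)·(0) + 1.6 = 0.6
ŷ3 = (-0.2)·(2) + (1.4)·(4) + 1.6 = 6.8
errors² = [1.44, 0.36, 2.89, 0.25]
MSE = 4.9400/4 = 1.235

1.235


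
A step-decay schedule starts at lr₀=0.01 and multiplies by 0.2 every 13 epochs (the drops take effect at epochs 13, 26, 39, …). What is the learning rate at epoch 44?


n_drops = ⌊44/13⌋ = 3
lr = 0.01·0.2^3 = 0.01·0.008 = 0.00008

0.00008


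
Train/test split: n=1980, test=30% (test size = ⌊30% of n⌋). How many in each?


Test = ⌊1980·30/100⌋ = 594
Train = 1980 - 594 = 1386

Train: 1386, Test: 594


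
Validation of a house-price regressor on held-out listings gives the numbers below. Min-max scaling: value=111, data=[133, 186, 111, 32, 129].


min=32, max=186
(111-32)/(186-32) = 79/154 = 0.513

0.513


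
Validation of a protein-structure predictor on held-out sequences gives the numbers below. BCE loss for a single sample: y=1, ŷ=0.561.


BCE = -[y·ln(p) + (1-y)·ln(1-p)]
= -1·ln(0.561) - 0
= -ln(0.561) = 0.578

0.578


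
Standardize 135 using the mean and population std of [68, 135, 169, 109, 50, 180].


μ = 118.5, σ = 48.1966
z = (135 - 118.5)/48.1966 = 0.3423

0.3423


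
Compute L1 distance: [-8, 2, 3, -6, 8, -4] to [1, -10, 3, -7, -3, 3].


d = |-8-1| + |2+ 10| + |3-3| + |-6+ 7| + |8+ 3| + |-4-3|
  = 9 + 12 + 0 + 1 + 11 + 7
  = 40

40


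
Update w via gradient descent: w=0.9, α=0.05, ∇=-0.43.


w_new = w - α·∇
= 0.9 - 0.05·-0.43
= 0.9 + 0.0215
= 0.9215

0.9215


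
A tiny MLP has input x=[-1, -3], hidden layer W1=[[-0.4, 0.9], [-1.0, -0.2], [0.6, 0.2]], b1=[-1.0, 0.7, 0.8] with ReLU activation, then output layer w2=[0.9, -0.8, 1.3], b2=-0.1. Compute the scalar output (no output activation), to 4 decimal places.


z1[0] = (-0.4)·(-1) + (0.9)·(-3) - 1.0 = -3.3
z1[1] = (-1.0)·(-1) + (-0.2)·(-3) + 0.7 = 2.3
z1[2] = (0.6)·(-1) + (0.2)·(-3) + 0.8 = -0.4
h = ReLU(z1) = [0.0, 2.3, 0.0]
output = (0.9)·(0.0) + (-0.8)·(2.3) + (1.3)·(0.0) - 0.1 = -1.94

-1.94


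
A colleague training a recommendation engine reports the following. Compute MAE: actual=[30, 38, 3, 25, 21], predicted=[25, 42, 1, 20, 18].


Absolute errors: |30-25|=5, |38-42|=4, |3-1|=2, |25-20|=5, |21-18|=3
Sum = 19
MAE = 19/5 = 19/5

19/5


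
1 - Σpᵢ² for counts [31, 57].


Probabilities: [31/88, 57/88] ≈ [0.3523, 0.6477]
Σpᵢ² = (961 + 3249)/88² = 4210/7744
Gini = 1 - Σpᵢ² = 1 - 4210/7744 = 0.4564

0.4564


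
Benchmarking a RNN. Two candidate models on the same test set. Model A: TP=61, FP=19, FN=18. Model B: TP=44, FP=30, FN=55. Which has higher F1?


Model A: P=61/80=0.7625, R=61/79=0.7722, F1=2PR/(P+R)=2TP/(2TP+FP+FN)=122/159=0.7673
Model B: P=44/74=0.5946, R=44/99=0.4444, F1=2PR/(P+R)=2TP/(2TP+FP+FN)=88/173=0.5087
0.7673 > 0.5087 → Model A

Model A


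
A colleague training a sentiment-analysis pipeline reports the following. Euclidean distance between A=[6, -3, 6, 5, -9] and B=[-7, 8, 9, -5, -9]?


d = √((6+ 7)² + (-3-8)² + (6-9)² + (5+ 5)² + (-9+ 9)²)
  = √(169 + 121 + 9 + 100 + 0)
  = √399 = 19.975

19.975


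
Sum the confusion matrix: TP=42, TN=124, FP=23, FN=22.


Total = TP + TN + FP + FN
= 42 + 124 + 23 + 22
= 211
(Predicted positive: 65, predicted negative: 146)

211


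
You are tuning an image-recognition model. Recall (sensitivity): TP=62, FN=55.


Recall = TP/(TP+FN)
= 62/(62+55)
= 62/117 = 52.99%

52.99%


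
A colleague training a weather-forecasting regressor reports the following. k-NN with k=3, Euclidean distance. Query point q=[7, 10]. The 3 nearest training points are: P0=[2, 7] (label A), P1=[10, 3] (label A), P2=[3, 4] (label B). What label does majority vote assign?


d(q,P0) = 5.831  (label A)
d(q,P1) = 7.6158  (label A)
d(q,P2) = 7.2111  (label B)
Votes: A=2, B=1
Majority → A

A


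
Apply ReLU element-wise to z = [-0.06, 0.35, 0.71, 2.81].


ReLU(-0.06) = max(0, -0.06) = 0.0
ReLU(0.35) = max(0, 0.35) = 0.35
ReLU(0.71) = max(0, 0.71) = 0.71
ReLU(2.81) = max(0, 2.81) = 2.81
result = [0.0, 0.35, 0.71, 2.81]

[0.0, 0.35, 0.71, 2.81]


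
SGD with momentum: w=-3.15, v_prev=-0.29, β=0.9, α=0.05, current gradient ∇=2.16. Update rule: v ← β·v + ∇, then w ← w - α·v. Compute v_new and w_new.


v_new = 0.9·-0.29 + 2.16 = -0.261 + 2.16 = 1.899
w_new = -3.15 - 0.05·1.899 = -3.15 - 0.09495 = -3.24495

v_new=1.899, w_new=-3.24495


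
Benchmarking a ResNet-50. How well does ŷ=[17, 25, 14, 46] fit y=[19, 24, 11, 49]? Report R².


ȳ = 25.75
SS_res = Σ(y-ŷ)² = 23
SS_tot = Σ(y-ȳ)² = 806.75
R² = 1 - SS_res/SS_tot = 1 - 0.0285 = 0.9715

0.9715


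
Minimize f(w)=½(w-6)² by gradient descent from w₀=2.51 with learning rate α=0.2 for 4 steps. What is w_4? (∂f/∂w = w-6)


step 1: grad = 2.51-6 = -3.49; w = 2.51 - 0.2·(-3.49) = 3.208
step 2: grad = 3.208-6 = -2.792; w = 3.208 - 0.2·(-2.792) = 3.7664
step 3: grad = 3.7664-6 = -2.2336; w = 3.7664 - 0.2·(-2.2336) = 4.21312
step 4: grad = 4.21312-6 = -1.78688; w = 4.21312 - 0.2·(-1.78688) = 4.570496

4.570496


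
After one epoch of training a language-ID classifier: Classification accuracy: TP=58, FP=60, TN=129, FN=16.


Accuracy = (TP+TN)/(TP+TN+FP+FN)
= (58+129)/(263)
= 187/263 = 71.1%

71.1%


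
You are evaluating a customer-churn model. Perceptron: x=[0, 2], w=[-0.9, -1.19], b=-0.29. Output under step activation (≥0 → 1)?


z = (0)·(-0.9) + (2)·(-1.19) - 0.29
  = -2.67
step(z) = 0 (z<0)

0


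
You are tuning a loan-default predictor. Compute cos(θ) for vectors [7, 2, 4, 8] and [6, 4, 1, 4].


A·B = 7·6 + 2·4 + 4·1 + 8·4 = 86
‖A‖ = √133 = 11.5326, ‖B‖ = √69 = 8.3066
cos = 86/(√133·√69) = 86/√9177 = 0.8977

0.8977


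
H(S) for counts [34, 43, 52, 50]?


Probabilities: [34/179, 43/179, 52/179, 50/179] ≈ [0.1899, 0.2402, 0.2905, 0.2793]
H = -((34/179)·log₂(34/179) + (43/179)·log₂(43/179) + (52/179)·log₂(52/179) + (50/179)·log₂(50/179))
  = 1.9815 bits

1.9815 bits


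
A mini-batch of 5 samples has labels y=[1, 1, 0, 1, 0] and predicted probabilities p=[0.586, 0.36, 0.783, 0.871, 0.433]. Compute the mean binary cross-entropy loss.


L[0] = -ln(0.586) = 0.5344
L[1] = -ln(0.36) = 1.0217
L[2] = -ln(1-0.783) = -ln(0.217) = 1.5279
L[3] = -ln(0.871) = 0.1381
L[4] = -ln(1-0.433) = -ln(0.567) = 0.5674
mean = (0.5344 + 1.0217 + 1.5279 + 0.1381 + 0.5674)/5 = 0.7579

0.7579


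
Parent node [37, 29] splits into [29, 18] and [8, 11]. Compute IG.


Parent = [37, 29], H_parent = 0.9894
H_left = 0.9601 (n=47), H_right = 0.9819 (n=19)
H_children = (47/66)·0.9601 + (19/66)·0.9819 = 0.9664
IG = 0.9894 - 0.9664 = 0.023

0.023


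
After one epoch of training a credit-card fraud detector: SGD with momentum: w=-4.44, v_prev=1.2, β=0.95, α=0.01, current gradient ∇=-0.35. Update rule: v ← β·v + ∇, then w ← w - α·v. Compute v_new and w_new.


v_new = 0.95·1.2 - 0.35 = 1.14 - 0.35 = 0.79
w_new = -4.44 - 0.01·0.79 = -4.44 - 0.0079 = -4.4479

v_new=0.79, w_new=-4.4479


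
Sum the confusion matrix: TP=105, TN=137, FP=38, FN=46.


Total = TP + TN + FP + FN
= 105 + 137 + 38 + 46
= 326
(Predicted positive: 143, predicted negative: 183)

326


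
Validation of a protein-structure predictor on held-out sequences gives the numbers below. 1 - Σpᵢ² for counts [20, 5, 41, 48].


Probabilities: [20/114, 5/114, 41/114, 48/114] ≈ [0.1754, 0.0439, 0.3596, 0.4211]
Σpᵢ² = (400 + 25 + 1681 + 2304)/114² = 4410/12996
Gini = 1 - Σpᵢ² = 1 - 4410/12996 = 0.6607

0.6607


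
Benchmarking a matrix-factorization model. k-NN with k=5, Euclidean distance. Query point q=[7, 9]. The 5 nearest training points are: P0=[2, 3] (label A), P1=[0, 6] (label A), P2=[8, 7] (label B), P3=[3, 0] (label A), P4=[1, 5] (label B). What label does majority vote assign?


d(q,P0) = 7.8102  (label A)
d(q,P1) = 7.6158  (label A)
d(q,P2) = 2.2361  (label B)
d(q,P3) = 9.8489  (label A)
d(q,P4) = 7.2111  (label B)
Votes: A=3, B=2
Majority → A

A


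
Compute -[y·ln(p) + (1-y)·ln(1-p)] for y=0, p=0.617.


BCE = -[y·ln(p) + (1-y)·ln(1-p)]
= -0 - 1·ln(1-0.617)
= -ln(0.383) = 0.9597

0.9597


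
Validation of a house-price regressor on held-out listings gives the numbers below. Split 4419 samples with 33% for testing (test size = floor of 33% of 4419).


Test = ⌊4419·33/100⌋ = 1458
Train = 4419 - 1458 = 2961

Train: 2961, Test: 1458


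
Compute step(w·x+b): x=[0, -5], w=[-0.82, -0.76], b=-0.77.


z = (0)·(-0.82) + (-5)·(-0.76) - 0.77
  = 3.03
step(z) = 1 (z≥0)

1


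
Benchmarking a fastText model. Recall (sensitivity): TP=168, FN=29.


Recall = TP/(TP+FN)
= 168/(168+29)
= 168/197 = 85.28%

85.28%


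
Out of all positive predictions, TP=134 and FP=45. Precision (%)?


Precision = TP/(TP+FP)
= 134/(134+45)
= 134/179 = 74.86%

74.86%


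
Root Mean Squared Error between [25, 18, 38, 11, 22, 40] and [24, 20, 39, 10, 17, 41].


MSE = 33/6 = 5.5
RMSE = √(33/6) = 2.3452

2.3452


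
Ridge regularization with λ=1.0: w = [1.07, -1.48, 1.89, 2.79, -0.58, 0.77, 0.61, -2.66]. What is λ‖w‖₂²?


‖w‖₂² = (1.07)² + (-1.48)² + (1.89)² + (2.79)² + (-0.58)² + (0.77)² + (0.61)² + (-2.66)²
     = 1.1449 + 2.1904 + 3.5721 + 7.7841 + 0.3364 + 0.5929 + 0.3721 + 7.0756
     = 23.0685
λ·‖w‖₂² = 1.0·23.0685 = 23.0685

23.0685


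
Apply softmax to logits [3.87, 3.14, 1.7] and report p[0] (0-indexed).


Exponentials: e^3.87=47.9424, e^3.14=23.1039, e^1.7=5.4739
Sum = 76.5202
Softmax = [0.6265, 0.3019, 0.0715]
p[0] = 47.9424/76.5202 = 0.6265

0.6265


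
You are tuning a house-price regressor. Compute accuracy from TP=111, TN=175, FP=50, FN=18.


Accuracy = (TP+TN)/(TP+TN+FP+FN)
= (111+175)/(354)
= 286/354 = 80.79%

80.79%


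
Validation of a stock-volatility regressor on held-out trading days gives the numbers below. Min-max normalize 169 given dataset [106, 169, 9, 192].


min=9, max=192
(169-9)/(192-9) = 160/183 = 0.8743

0.8743


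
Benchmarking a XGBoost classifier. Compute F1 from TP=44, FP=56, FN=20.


Precision = 44/100 = 0.44
Recall = 44/64 = 0.6875
F1 = 2·P·R/(P+R) = 2·TP/(2·TP+FP+FN) = 88/(88+56+20) = 88/164 = 0.5366

0.5366


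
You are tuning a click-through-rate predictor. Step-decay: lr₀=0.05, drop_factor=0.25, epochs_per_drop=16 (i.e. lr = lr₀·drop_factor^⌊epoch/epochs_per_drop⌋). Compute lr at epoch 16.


n_drops = ⌊16/16⌋ = 1
lr = 0.05·0.25^1 = 0.05·0.25 = 0.0125

0.0125


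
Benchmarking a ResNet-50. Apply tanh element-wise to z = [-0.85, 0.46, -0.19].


tanh(-0.85) = -0.6911
tanh(0.46) = 0.4301
tanh(-0.19) = -0.1877
result = [-0.6911, 0.4301, -0.1877]

[-0.6911, 0.4301, -0.1877]


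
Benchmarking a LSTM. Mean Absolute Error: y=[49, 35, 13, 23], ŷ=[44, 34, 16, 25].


Absolute errors: |49-44|=5, |35-34|=1, |13-16|=3, |23-25|=2
Sum = 11
MAE = 11/4 = 11/4

11/4


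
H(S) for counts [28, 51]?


Probabilities: [28/79, 51/79] ≈ [0.3544, 0.6456]
H = -((28/79)·log₂(28/79) + (51/79)·log₂(51/79))
  = 0.938 bits

0.938 bits


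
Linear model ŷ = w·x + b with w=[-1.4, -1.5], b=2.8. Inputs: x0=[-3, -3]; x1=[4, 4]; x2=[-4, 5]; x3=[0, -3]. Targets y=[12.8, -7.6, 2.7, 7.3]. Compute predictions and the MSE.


ŷ0 = (-1.4)·(-3) + (-1.5)·(-3) + 2.8 = 11.5
ŷ1 = (-1.4)·(4) + (-1.5)·(4) + 2.8 = -8.8
ŷ2 = (-1.4)·(-4) + (-1.5)·(5) + 2.8 = 0.9
ŷ3 = (-1.4)·(0) + (-1.5)·(-3) + 2.8 = 7.3
errors² = [1.69, 1.44, 3.24, 0.0]
MSE = 6.3700/4 = 1.5925

1.5925


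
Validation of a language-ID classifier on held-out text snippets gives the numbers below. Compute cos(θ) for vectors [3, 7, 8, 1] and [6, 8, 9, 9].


A·B = 3·6 + 7·8 + 8·9 + 1·9 = 155
‖A‖ = √123 = 11.0905, ‖B‖ = √262 = 16.1864
cos = 155/(√123·√262) = 155/√32226 = 0.8634

0.8634


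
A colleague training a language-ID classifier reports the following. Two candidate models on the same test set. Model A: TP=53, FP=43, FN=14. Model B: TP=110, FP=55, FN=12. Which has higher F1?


Model A: P=53/96=0.5521, R=53/67=0.791, F1=2PR/(P+R)=2TP/(2TP+FP+FN)=106/163=0.6503
Model B: P=110/165=0.6667, R=110/122=0.9016, F1=2PR/(P+R)=2TP/(2TP+FP+FN)=220/287=0.7666
0.6503 < 0.7666 → Model B

Model B


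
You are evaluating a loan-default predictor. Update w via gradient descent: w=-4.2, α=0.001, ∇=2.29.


w_new = w - α·∇
= -4.2 - 0.001·2.29
= -4.2 - 0.00229
= -4.20229

-4.20229


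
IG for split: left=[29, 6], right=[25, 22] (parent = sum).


Parent = [54, 28], H_parent = 0.9262
H_left = 0.661 (n=35), H_right = 0.9971 (n=47)
H_children = (35/82)·0.661 + (47/82)·0.9971 = 0.8536
IG = 0.9262 - 0.8536 = 0.0726

0.0726


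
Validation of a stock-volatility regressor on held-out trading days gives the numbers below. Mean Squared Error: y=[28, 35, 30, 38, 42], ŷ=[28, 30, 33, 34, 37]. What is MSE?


Squared errors: (28-28)²=0, (35-30)²=25, (30-33)²=9, (38-34)²=16, (42-37)²=25
Sum = 75
MSE = 75/5 = 15

15


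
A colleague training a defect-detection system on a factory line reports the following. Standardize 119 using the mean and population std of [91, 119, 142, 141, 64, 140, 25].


μ = 103.1429, σ = 41.9844
z = (119 - 103.1429)/41.9844 = 0.3777

0.3777


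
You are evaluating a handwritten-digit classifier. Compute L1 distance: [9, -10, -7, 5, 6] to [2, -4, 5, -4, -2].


d = |9-2| + |-10+ 4| + |-7-5| + |5+ 4| + |6+ 2|
  = 7 + 6 + 12 + 9 + 8
  = 42

42


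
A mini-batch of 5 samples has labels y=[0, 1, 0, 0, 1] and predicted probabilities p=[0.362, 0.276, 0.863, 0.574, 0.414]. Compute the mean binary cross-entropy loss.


L[0] = -ln(1-0.362) = -ln(0.638) = 0.4494
L[1] = -ln(0.276) = 1.2874
L[2] = -ln(1-0.863) = -ln(0.137) = 1.9878
L[3] = -ln(1-0.574) = -ln(0.426) = 0.8533
L[4] = -ln(0.414) = 0.8819
mean = (0.4494 + 1.2874 + 1.9878 + 0.8533 + 0.8819)/5 = 1.092

1.092


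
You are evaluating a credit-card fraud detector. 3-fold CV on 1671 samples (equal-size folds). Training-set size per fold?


Fold size = 1671/3 = 557
Training per fold = 1671 - 557 = 1114

1114


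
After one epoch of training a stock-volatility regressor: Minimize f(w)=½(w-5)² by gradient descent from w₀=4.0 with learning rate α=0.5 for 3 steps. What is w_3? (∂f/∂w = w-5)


step 1: grad = 4-5 = -1; w = 4 - 0.5·(-1) = 4.5
step 2: grad = 4.5-5 = -0.5; w = 4.5 - 0.5·(-0.5) = 4.75
step 3: grad = 4.75-5 = -0.25; w = 4.75 - 0.5·(-0.25) = 4.875

4.875


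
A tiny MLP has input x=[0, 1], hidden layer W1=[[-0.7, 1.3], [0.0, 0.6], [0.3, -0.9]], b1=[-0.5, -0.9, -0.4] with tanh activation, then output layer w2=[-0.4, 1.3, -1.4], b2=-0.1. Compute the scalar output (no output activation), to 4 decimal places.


z1[0] = (-0.7)·(0) + (1.3)·(1) - 0.5 = 0.8
z1[1] = (0.0)·(0) + (0.6)·(1) - 0.9 = -0.3
z1[2] = (0.3)·(0) + (-0.9)·(1) - 0.4 = -1.3
h = tanh(z1) = [0.664, -0.2913, -0.8617]
output = (-0.4)·(0.664) + (1.3)·(-0.2913) + (-1.4)·(-0.8617) - 0.1 = 0.4621

0.4621


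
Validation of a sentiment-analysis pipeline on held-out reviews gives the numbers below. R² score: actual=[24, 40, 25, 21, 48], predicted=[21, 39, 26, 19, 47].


ȳ = 31.6
SS_res = Σ(y-ŷ)² = 16
SS_tot = Σ(y-ȳ)² = 553.2
R² = 1 - SS_res/SS_tot = 1 - 0.0289 = 0.9711

0.9711


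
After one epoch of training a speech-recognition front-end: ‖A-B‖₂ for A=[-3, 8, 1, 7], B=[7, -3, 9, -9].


d = √((-3-7)² + (8+ 3)² + (1-9)² + (7+ 9)²)
  = √(100 + 121 + 64 + 256)
  = √541 = 23.2594

23.2594


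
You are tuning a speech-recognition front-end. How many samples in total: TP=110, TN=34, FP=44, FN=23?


Total = TP + TN + FP + FN
= 110 + 34 + 44 + 23
= 211
(Predicted positive: 154, predicted negative: 57)

211


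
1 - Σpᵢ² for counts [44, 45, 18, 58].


Probabilities: [44/165, 45/165, 18/165, 58/165] ≈ [0.2667, 0.2727, 0.1091, 0.3515]
Σpᵢ² = (1936 + 2025 + 324 + 3364)/165² = 7649/27225
Gini = 1 - Σpᵢ² = 1 - 7649/27225 = 0.719

0.719


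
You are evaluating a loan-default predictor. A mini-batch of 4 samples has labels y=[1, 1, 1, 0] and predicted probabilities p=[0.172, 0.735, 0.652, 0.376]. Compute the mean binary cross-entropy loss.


L[0] = -ln(0.172) = 1.7603
L[1] = -ln(0.735) = 0.3079
L[2] = -ln(0.652) = 0.4277
L[3] = -ln(1-0.376) = -ln(0.624) = 0.4716
mean = (1.7603 + 0.3079 + 0.4277 + 0.4716)/4 = 0.7419

0.7419


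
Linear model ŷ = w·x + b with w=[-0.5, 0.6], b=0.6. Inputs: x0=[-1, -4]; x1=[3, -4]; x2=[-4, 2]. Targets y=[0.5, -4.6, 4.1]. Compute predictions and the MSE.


ŷ0 = (-0.5)·(-1) + (0.6)·(-4) + 0.6 = -1.3
ŷ1 = (-0.5)·(3) + (0.6)·(-4) + 0.6 = -3.3
ŷ2 = (-0.5)·(-4) + (0.6)·(2) + 0.6 = 3.8
errors² = [3.24, 1.69, 0.09]
MSE = 5.0200/3 = 1.6733

1.6733


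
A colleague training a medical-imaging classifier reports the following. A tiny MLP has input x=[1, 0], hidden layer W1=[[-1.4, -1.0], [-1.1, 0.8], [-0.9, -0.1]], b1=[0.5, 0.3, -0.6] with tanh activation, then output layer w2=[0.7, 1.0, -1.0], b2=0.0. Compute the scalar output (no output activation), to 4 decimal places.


z1[0] = (-1.4)·(1) + (-1.0)·(0) + 0.5 = -0.9
z1[1] = (-1.1)·(1) + (0.8)·(0) + 0.3 = -0.8
z1[2] = (-0.9)·(1) + (-0.1)·(0) - 0.6 = -1.5
h = tanh(z1) = [-0.7163, -0.664, -0.9051]
output = (0.7)·(-0.7163) + (1.0)·(-0.664) + (-1.0)·(-0.9051) + 0.0 = -0.2603

-0.2603


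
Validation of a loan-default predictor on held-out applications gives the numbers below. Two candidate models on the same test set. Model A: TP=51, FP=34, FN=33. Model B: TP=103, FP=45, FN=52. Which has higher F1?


Model A: P=51/85=0.6, R=51/84=0.6071, F1=2PR/(P+R)=2TP/(2TP+FP+FN)=102/169=0.6036
Model B: P=103/148=0.6959, R=103/155=0.6645, F1=2PR/(P+R)=2TP/(2TP+FP+FN)=206/303=0.6799
0.6036 < 0.6799 → Model B

Model B


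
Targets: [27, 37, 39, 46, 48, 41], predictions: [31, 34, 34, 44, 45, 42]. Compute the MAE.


Absolute errors: |27-31|=4, |37-34|=3, |39-34|=5, |46-44|=2, |48-45|=3, |41-42|=1
Sum = 18
MAE = 18/6 = 3

3


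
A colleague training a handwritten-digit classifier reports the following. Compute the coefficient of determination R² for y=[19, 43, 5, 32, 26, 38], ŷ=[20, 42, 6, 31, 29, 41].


ȳ = 27.1667
SS_res = Σ(y-ŷ)² = 22
SS_tot = Σ(y-ȳ)² = 950.83
R² = 1 - SS_res/SS_tot = 1 - 0.0231 = 0.9769

0.9769


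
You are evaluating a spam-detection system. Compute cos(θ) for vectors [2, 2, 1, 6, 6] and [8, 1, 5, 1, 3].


A·B = 2·8 + 2·1 + 1·5 + 6·1 + 6·3 = 47
‖A‖ = √81 = 9, ‖B‖ = √100 = 10
cos = 47/(√81·√100) = 47/√8100 = 0.5222

0.5222


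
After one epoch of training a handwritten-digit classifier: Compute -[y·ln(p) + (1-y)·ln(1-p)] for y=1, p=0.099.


BCE = -[y·ln(p) + (1-y)·ln(1-p)]
= -1·ln(0.099) - 0
= -ln(0.099) = 2.3126

2.3126


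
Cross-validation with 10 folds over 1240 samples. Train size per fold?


Fold size = 1240/10 = 124
Training per fold = 1240 - 124 = 1116

1116


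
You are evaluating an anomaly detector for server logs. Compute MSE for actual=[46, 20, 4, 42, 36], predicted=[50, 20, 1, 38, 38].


Squared errors: (46-50)²=16, (20-20)²=0, (4-1)²=9, (42-38)²=16, (36-38)²=4
Sum = 45
MSE = 45/5 = 9

9


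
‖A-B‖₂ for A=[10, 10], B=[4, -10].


d = √((10-4)² + (10+ 10)²)
  = √(36 + 400)
  = √436 = 20.8806

20.8806


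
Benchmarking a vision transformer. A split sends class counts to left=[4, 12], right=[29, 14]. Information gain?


Parent = [33, 26], H_parent = 0.9898
H_left = 0.8113 (n=16), H_right = 0.9103 (n=43)
H_children = (16/59)·0.8113 + (43/59)·0.9103 = 0.8835
IG = 0.9898 - 0.8835 = 0.1063

0.1063


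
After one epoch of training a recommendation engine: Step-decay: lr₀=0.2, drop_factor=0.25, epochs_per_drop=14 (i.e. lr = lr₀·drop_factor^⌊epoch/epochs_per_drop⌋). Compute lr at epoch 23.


n_drops = ⌊23/14⌋ = 1
lr = 0.2·0.25^1 = 0.2·0.25 = 0.05

0.05


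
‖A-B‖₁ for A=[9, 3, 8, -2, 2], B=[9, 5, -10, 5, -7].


d = |9-9| + |3-5| + |8+ 10| + |-2-5| + |2+ 7|
  = 0 + 2 + 18 + 7 + 9
  = 36

36


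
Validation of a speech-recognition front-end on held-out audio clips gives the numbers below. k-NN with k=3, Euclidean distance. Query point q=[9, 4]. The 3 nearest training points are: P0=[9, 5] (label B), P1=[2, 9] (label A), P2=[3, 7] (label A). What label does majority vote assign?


d(q,P0) = 1.0  (label B)
d(q,P1) = 8.6023  (label A)
d(q,P2) = 6.7082  (label A)
Votes: A=2, B=1
Majority → A

A


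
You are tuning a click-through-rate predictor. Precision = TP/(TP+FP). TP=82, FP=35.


Precision = TP/(TP+FP)
= 82/(82+35)
= 82/117 = 70.09%

70.09%


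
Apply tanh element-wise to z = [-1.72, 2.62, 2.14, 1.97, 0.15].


tanh(-1.72) = -0.9379
tanh(2.62) = 0.9895
tanh(2.14) = 0.9727
tanh(1.97) = 0.9618
tanh(0.15) = 0.1489
result = [-0.9379, 0.9895, 0.9727, 0.9618, 0.1489]

[-0.9379, 0.9895, 0.9727, 0.9618, 0.1489]


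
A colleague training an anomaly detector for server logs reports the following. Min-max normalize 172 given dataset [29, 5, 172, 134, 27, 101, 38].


min=5, max=172
(172-5)/(172-5) = 167/167 = 1.0

1.0


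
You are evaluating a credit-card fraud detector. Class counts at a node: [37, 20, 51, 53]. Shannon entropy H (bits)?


Probabilities: [37/161, 20/161, 51/161, 53/161] ≈ [0.2298, 0.1242, 0.3168, 0.3292]
H = -((37/161)·log₂(37/161) + (20/161)·log₂(20/161) + (51/161)·log₂(51/161) + (53/161)·log₂(53/161))
  = 1.9144 bits

1.9144 bits


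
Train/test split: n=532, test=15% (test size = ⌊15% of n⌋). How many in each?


Test = ⌊532·15/100⌋ = 79
Train = 532 - 79 = 453

Train: 453, Test: 79


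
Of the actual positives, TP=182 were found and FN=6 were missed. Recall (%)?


Recall = TP/(TP+FN)
= 182/(182+6)
= 182/188 = 96.81%

96.81%


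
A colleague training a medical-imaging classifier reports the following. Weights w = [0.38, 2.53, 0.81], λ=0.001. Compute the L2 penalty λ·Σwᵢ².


‖w‖₂² = (0.38)² + (2.53)² + (0.81)²
     = 0.1444 + 6.4009 + 0.6561
     = 7.2014
λ·‖w‖₂² = 0.001·7.2014 = 0.007201

0.007201


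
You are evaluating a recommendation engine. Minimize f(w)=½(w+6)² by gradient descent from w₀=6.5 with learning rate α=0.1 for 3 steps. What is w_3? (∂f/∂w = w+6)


step 1: grad = 6.5+6 = 12.5; w = 6.5 - 0.1·(12.5) = 5.25
step 2: grad = 5.25+6 = 11.25; w = 5.25 - 0.1·(11.25) = 4.125
step 3: grad = 4.125+6 = 10.125; w = 4.125 - 0.1·(10.125) = 3.1125

3.1125


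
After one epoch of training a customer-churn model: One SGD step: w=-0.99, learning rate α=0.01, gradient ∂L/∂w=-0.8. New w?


w_new = w - α·∇
= -0.99 - 0.01·-0.8
= -0.99 + 0.008
= -0.982

-0.982


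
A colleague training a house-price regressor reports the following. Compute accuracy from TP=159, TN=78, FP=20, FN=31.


Accuracy = (TP+TN)/(TP+TN+FP+FN)
= (159+78)/(288)
= 237/288 = 82.29%

82.29%


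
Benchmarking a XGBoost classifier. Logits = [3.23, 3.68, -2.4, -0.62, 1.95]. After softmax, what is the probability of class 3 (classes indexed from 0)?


Exponentials: e^3.23=25.2797, e^3.68=39.6464, e^-2.4=0.0907, e^-0.62=0.5379, e^1.95=7.0287
Sum = 72.5834
Softmax = [0.3483, 0.5462, 0.0012, 0.0074, 0.0968]
p[3] = 0.5379/72.5834 = 0.0074

0.0074


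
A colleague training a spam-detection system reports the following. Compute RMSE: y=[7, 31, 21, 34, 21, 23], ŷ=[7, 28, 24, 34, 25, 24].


MSE = 35/6 = 5.8333
RMSE = √(35/6) = 2.4152

2.4152


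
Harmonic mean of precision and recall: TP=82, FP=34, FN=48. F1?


Precision = 82/116 = 0.7069
Recall = 82/130 = 0.6308
F1 = 2·P·R/(P+R) = 2·TP/(2·TP+FP+FN) = 164/(164+34+48) = 164/246 = 0.6667

0.6667


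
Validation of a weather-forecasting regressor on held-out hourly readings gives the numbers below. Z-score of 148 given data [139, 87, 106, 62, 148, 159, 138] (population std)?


μ = 119.8571, σ = 33.0343
z = (148 - 119.8571)/33.0343 = 0.8519

0.8519


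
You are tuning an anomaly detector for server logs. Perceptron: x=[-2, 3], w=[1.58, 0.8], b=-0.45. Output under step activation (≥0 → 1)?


z = (-2)·(1.58) + (3)·(0.8) - 0.45
  = -1.21
step(z) = 0 (z<0)

0


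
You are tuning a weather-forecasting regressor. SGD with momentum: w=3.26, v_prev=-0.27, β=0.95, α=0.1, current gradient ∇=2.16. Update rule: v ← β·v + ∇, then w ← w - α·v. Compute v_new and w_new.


v_new = 0.95·-0.27 + 2.16 = -0.2565 + 2.16 = 1.9035
w_new = 3.26 - 0.1·1.9035 = 3.26 - 0.19035 = 3.06965

v_new=1.9035, w_new=3.06965


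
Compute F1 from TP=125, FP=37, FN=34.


Precision = 125/162 = 0.7716
Recall = 125/159 = 0.7862
F1 = 2·P·R/(P+R) = 2·TP/(2·TP+FP+FN) = 250/(250+37+34) = 250/321 = 0.7788

0.7788


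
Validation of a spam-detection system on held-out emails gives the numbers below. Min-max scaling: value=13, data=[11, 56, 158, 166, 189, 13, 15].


min=11, max=189
(13-11)/(189-11) = 2/178 = 0.0112

0.0112


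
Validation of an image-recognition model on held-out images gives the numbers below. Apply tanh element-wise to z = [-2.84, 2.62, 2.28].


tanh(-2.84) = -0.9932
tanh(2.62) = 0.9895
tanh(2.28) = 0.9793
result = [-0.9932, 0.9895, 0.9793]

[-0.9932, 0.9895, 0.9793]


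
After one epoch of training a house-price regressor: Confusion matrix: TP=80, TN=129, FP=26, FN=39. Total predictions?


Total = TP + TN + FP + FN
= 80 + 129 + 26 + 39
= 274
(Predicted positive: 106, predicted negative: 168)

274


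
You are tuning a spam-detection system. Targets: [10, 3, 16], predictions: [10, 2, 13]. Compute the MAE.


Absolute errors: |10-10|=0, |3-2|=1, |16-13|=3
Sum = 4
MAE = 4/3 = 4/3

4/3


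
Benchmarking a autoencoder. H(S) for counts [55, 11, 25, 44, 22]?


Probabilities: [55/157, 11/157, 25/157, 44/157, 22/157] ≈ [0.3503, 0.0701, 0.1592, 0.2803, 0.1401]
H = -((55/157)·log₂(55/157) + (11/157)·log₂(11/157) + (25/157)·log₂(25/157) + (44/157)·log₂(44/157) + (22/157)·log₂(22/157))
  = 2.1325 bits

2.1325 bits


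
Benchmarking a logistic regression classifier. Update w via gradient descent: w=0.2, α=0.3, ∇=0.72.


w_new = w - α·∇
= 0.2 - 0.3·0.72
= 0.2 - 0.216
= -0.016

-0.016


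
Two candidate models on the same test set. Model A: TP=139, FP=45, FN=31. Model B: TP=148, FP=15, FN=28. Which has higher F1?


Model A: P=139/184=0.7554, R=139/170=0.8176, F1=2PR/(P+R)=2TP/(2TP+FP+FN)=278/354=0.7853
Model B: P=148/163=0.908, R=148/176=0.8409, F1=2PR/(P+R)=2TP/(2TP+FP+FN)=296/339=0.8732
0.7853 < 0.8732 → Model B

Model B


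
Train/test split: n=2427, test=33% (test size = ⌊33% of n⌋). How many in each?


Test = ⌊2427·33/100⌋ = 800
Train = 2427 - 800 = 1627

Train: 1627, Test: 800


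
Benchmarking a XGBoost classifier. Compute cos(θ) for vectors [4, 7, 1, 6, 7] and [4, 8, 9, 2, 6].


A·B = 4·4 + 7·8 + 1·9 + 6·2 + 7·6 = 135
‖A‖ = √151 = 12.2882, ‖B‖ = √201 = 14.1774
cos = 135/(√151·√201) = 135/√30351 = 0.7749

0.7749


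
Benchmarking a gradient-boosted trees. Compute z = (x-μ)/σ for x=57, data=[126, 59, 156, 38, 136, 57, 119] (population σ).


μ = 98.7143, σ = 42.8143
z = (57 - 98.7143)/42.8143 = -0.9743

-0.9743


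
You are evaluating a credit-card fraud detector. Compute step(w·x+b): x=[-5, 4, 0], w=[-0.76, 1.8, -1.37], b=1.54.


z = (-5)·(-0.76) + (4)·(1.8) + (0)·(-1.37) + 1.54
  = 12.54
step(z) = 1 (z≥0)

1


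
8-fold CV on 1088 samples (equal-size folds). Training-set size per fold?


Fold size = 1088/8 = 136
Training per fold = 1088 - 136 = 952

952


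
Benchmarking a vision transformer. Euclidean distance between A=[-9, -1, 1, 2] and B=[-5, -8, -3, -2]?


d = √((-9+ 5)² + (-1+ 8)² + (1+ 3)² + (2+ 2)²)
  = √(16 + 49 + 16 + 16)
  = √97 = 9.8489

9.8489


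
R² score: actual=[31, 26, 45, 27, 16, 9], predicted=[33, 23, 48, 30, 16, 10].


ȳ = 25.6667
SS_res = Σ(y-ŷ)² = 32
SS_tot = Σ(y-ȳ)² = 775.33
R² = 1 - SS_res/SS_tot = 1 - 0.0413 = 0.9587

0.9587


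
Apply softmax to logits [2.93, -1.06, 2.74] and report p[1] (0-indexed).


Exponentials: e^2.93=18.7276, e^-1.06=0.3465, e^2.74=15.487
Sum = 34.5611
Softmax = [0.5419, 0.01, 0.4481]
p[1] = 0.3465/34.5611 = 0.01

0.01


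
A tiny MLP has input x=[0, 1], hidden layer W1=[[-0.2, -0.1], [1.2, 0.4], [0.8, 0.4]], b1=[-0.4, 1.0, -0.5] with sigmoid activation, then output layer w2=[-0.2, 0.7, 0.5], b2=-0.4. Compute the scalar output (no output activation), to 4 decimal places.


z1[0] = (-0.2)·(0) + (-0.1)·(1) - 0.4 = -0.5
z1[1] = (1.2)·(0) + (0.4)·(1) + 1.0 = 1.4
z1[2] = (0.8)·(0) + (0.4)·(1) - 0.5 = -0.1
h = sigmoid(z1) = [0.3775, 0.8022, 0.475]
output = (-0.2)·(0.3775) + (0.7)·(0.8022) + (0.5)·(0.475) - 0.4 = 0.3235

0.3235


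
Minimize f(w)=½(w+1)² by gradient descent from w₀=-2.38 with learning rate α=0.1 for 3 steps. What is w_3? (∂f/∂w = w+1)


step 1: grad = -2.38+1 = -1.38; w = -2.38 - 0.1·(-1.38) = -2.242
step 2: grad = -2.242+1 = -1.242; w = -2.242 - 0.1·(-1.242) = -2.1178
step 3: grad = -2.1178+1 = -1.1178; w = -2.1178 - 0.1·(-1.1178) = -2.00602

-2.00602


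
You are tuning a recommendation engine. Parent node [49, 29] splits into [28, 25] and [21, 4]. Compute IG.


Parent = [49, 29], H_parent = 0.952
H_left = 0.9977 (n=53), H_right = 0.6343 (n=25)
H_children = (53/78)·0.9977 + (25/78)·0.6343 = 0.8812
IG = 0.952 - 0.8812 = 0.0708

0.0708


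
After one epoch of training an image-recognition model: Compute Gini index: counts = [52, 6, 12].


Probabilities: [52/70, 6/70, 12/70] ≈ [0.7429, 0.0857, 0.1714]
Σpᵢ² = (2704 + 36 + 144)/70² = 2884/4900
Gini = 1 - Σpᵢ² = 1 - 2884/4900 = 0.4114

0.4114


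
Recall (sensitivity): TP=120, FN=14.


Recall = TP/(TP+FN)
= 120/(120+14)
= 120/134 = 89.55%

89.55%


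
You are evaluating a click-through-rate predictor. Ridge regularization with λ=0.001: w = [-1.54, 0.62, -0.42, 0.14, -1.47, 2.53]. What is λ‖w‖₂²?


‖w‖₂² = (-1.54)² + (0.62)² + (-0.42)² + (0.14)² + (-1.47)² + (2.53)²
     = 2.3716 + 0.3844 + 0.1764 + 0.0196 + 2.1609 + 6.4009
     = 11.5138
λ·‖w‖₂² = 0.001·11.5138 = 0.011514

0.011514


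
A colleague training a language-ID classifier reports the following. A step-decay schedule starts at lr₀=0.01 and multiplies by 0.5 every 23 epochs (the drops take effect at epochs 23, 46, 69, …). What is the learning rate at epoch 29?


n_drops = ⌊29/23⌋ = 1
lr = 0.01·0.5^1 = 0.01·0.5 = 0.005

0.005


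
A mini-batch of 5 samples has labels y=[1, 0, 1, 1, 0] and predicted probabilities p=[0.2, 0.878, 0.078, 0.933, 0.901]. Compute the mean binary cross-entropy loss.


L[0] = -ln(0.2) = 1.6094
L[1] = -ln(1-0.878) = -ln(0.122) = 2.1037
L[2] = -ln(0.078) = 2.551
L[3] = -ln(0.933) = 0.0694
L[4] = -ln(1-0.901) = -ln(0.099) = 2.3126
mean = (1.6094 + 2.1037 + 2.551 + 0.0694 + 2.3126)/5 = 1.7292

1.7292


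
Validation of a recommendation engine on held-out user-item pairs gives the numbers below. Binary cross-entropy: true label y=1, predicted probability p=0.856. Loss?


BCE = -[y·ln(p) + (1-y)·ln(1-p)]
= -1·ln(0.856) - 0
= -ln(0.856) = 0.1555

0.1555


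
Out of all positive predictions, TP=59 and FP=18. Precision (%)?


Precision = TP/(TP+FP)
= 59/(59+18)
= 59/77 = 76.62%

76.62%


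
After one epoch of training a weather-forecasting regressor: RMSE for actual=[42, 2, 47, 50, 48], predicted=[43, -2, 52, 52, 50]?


MSE = 50/5 = 10
RMSE = √(50/5) = 3.1623

3.1623


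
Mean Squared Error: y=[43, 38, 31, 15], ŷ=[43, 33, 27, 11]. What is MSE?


Squared errors: (43-43)²=0, (38-33)²=25, (31-27)²=16, (15-11)²=16
Sum = 57
MSE = 57/4 = 57/4

57/4


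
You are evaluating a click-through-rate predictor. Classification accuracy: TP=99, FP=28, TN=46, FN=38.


Accuracy = (TP+TN)/(TP+TN+FP+FN)
= (99+46)/(211)
= 145/211 = 68.72%

68.72%


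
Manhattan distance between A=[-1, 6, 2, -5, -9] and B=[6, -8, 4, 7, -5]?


d = |-1-6| + |6+ 8| + |2-4| + |-5-7| + |-9+ 5|
  = 7 + 14 + 2 + 12 + 4
  = 39

39


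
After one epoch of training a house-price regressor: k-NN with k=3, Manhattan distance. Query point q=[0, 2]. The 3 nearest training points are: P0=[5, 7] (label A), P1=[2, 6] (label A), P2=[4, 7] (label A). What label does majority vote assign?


d(q,P0) = 10  (label A)
d(q,P1) = 6  (label A)
d(q,P2) = 9  (label A)
Votes: A=3, B=0
Majority → A

A


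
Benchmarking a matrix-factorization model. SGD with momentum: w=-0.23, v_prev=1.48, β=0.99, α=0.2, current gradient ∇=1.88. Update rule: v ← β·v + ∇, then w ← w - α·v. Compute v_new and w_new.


v_new = 0.99·1.48 + 1.88 = 1.4652 + 1.88 = 3.3452
w_new = -0.23 - 0.2·3.3452 = -0.23 - 0.66904 = -0.89904

v_new=3.3452, w_new=-0.89904


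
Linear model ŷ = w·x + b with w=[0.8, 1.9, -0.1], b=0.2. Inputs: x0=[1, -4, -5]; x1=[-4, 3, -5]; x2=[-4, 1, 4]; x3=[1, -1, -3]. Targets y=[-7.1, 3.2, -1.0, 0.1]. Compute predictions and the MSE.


ŷ0 = (0.8)·(1) + (1.9)·(-4) + (-0.1)·(-5) + 0.2 = -6.1
ŷ1 = (0.8)·(-4) + (1.9)·(3) + (-0.1)·(-5) + 0.2 = 3.2
ŷ2 = (0.8)·(-4) + (1.9)·(1) + (-0.1)·(4) + 0.2 = -1.5
ŷ3 = (0.8)·(1) + (1.9)·(-1) + (-0.1)·(-3) + 0.2 = -0.6
errors² = [1.0, 0.0, 0.25, 0.49]
MSE = 1.7400/4 = 0.435

0.435


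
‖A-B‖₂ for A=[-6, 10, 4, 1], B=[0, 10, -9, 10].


d = √((-6-0)² + (10-10)² + (4+ 9)² + (1-10)²)
  = √(36 + 0 + 169 + 81)
  = √286 = 16.9115

16.9115


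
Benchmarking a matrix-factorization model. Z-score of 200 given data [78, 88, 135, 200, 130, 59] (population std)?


μ = 115, σ = 46.6976
z = (200 - 115)/46.6976 = 1.8202

1.8202


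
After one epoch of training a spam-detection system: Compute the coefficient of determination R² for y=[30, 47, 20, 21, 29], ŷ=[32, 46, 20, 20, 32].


ȳ = 29.4
SS_res = Σ(y-ŷ)² = 15
SS_tot = Σ(y-ȳ)² = 469.2
R² = 1 - SS_res/SS_tot = 1 - 0.032 = 0.968

0.968


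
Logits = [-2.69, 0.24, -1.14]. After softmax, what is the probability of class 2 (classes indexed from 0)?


Exponentials: e^-2.69=0.0679, e^0.24=1.2712, e^-1.14=0.3198
Sum = 1.6589
Softmax = [0.0409, 0.7663, 0.1928]
p[2] = 0.3198/1.6589 = 0.1928

0.1928


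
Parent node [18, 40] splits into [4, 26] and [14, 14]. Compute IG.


Parent = [18, 40], H_parent = 0.8936
H_left = 0.5665 (n=30), H_right = 1 (n=28)
H_children = (30/58)·0.5665 + (28/58)·1 = 0.7758
IG = 0.8936 - 0.7758 = 0.1178

0.1178


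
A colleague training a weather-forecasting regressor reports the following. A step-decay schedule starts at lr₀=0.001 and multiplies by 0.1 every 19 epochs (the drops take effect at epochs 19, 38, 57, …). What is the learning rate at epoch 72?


n_drops = ⌊72/19⌋ = 3
lr = 0.001·0.1^3 = 0.001·0.001 = 0.000001

0.000001


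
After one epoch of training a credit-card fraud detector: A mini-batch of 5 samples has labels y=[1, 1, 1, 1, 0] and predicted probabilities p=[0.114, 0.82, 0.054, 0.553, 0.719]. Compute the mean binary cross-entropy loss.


L[0] = -ln(0.114) = 2.1716
L[1] = -ln(0.82) = 0.1985
L[2] = -ln(0.054) = 2.9188
L[3] = -ln(0.553) = 0.5924
L[4] = -ln(1-0.719) = -ln(0.281) = 1.2694
mean = (2.1716 + 0.1985 + 2.9188 + 0.5924 + 1.2694)/5 = 1.4301

1.4301


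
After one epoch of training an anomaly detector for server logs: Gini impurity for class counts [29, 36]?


Probabilities: [29/65, 36/65] ≈ [0.4462, 0.5538]
Σpᵢ² = (841 + 1296)/65² = 2137/4225
Gini = 1 - Σpᵢ² = 1 - 2137/4225 = 0.4942

0.4942
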